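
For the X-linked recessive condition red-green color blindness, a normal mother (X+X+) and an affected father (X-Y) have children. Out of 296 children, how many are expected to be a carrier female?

Cross: X+X+ × X-Y
Offspring: 2 X+X-, 2 X+Y
Probability of a carrier female: 2/4 = 1/2
Expected count = 1/2 × 296 = 148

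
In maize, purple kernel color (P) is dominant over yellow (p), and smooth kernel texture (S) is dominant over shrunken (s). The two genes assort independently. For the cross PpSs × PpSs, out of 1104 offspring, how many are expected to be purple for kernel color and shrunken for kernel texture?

Dihybrid cross PpSs × PpSs — consider each gene separately:
kernel color: Pp × Pp → 1 PP, 2 Pp, 1 pp → 3 P_ : 1 pp (out of 4)
kernel texture: Ss × Ss → 1 SS, 2 Ss, 1 ss → 3 S_ : 1 ss (out of 4)
Looking for: purple (P_) and shrunken (ss)
P(purple) = 3/4, P(shrunken) = 1/4
P(both) = 3/4 × 1/4 = 3/16
Expected count = 3/16 × 1104 = 207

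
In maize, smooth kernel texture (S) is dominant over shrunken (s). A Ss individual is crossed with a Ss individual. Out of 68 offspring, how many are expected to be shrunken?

Punnett square for Ss × Ss:
Offspring genotypes: 1 SS, 2 Ss, 1 ss
smooth: 3, shrunken: 1
shrunken: 1 out of 4 → fraction 1/4
Expected count = 1/4 × 68 = 17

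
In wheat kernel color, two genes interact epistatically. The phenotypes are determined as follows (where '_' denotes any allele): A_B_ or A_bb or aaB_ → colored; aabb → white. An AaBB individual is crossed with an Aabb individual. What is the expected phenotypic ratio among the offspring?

Cross: AaBB × Aabb — consider each gene separately:
A gene: Aa × Aa → 1 AA, 2 Aa, 1 aa → 3 A_ : 1 aa (out of 4)
B gene: BB × bb → 4 Bb → 4 B_ (out of 4)
Genotype classes (out of 4 × 4 = 16): A_B_ = 3×4 = 12; aaB_ = 1×4 = 4
Apply the phenotype rules: A_B_ (12) + aaB_ (4) → colored
Phenotype counts (out of 16): 16 colored
Ratio: all colored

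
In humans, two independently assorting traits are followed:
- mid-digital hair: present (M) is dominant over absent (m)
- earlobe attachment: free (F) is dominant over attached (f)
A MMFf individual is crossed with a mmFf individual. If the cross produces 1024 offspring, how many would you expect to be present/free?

Dihybrid cross MMFf × mmFf — consider each gene separately:
mid-digital hair: MM × mm → 4 Mm → 4 M_ (out of 4)
earlobe attachment: Ff × Ff → 1 FF, 2 Ff, 1 ff → 3 F_ : 1 ff (out of 4)
Combine (counts out of 4 × 4 = 16): present/free (M_F_) = 4×3 = 12; present/attached (M_ff) = 4×1 = 4
Phenotype counts (out of 16): 12 present/free, 4 present/attached
present/free: 12 out of 16 → fraction 3/4
Expected count = 3/4 × 1024 = 768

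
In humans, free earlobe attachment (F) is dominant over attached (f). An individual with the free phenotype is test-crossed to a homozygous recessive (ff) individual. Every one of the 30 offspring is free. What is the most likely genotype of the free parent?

Test cross: ? × ff
All offspring are free.
If the unknown parent were heterozygous (Ff), about half of 30 offspring would be attached; none are. The unknown parent is most likely homozygous dominant (FF).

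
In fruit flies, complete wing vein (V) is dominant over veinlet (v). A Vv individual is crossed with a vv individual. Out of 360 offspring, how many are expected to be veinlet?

Punnett square for Vv × vv:
Offspring genotypes: 2 Vv, 2 vv
complete: 2, veinlet: 2
veinlet: 2 out of 4 → fraction 1/2
Expected count = 1/2 × 360 = 180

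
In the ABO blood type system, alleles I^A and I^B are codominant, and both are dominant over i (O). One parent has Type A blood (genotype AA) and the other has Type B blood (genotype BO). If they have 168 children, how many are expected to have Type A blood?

Cross: AA × BO
Possible offspring genotypes: 2 AB, 2 AO
Blood type counts: 2 Type AB, 2 Type A
Probability of Type A: 2/4 = 1/2
Expected count = 1/2 × 168 = 84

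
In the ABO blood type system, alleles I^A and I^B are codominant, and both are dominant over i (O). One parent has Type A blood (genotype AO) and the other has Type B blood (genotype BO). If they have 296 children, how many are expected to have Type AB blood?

Cross: AO × BO
Possible offspring genotypes: 1 AB, 1 AO, 1 BO, 1 OO
Blood type counts: 1 Type AB, 1 Type A, 1 Type B, 1 Type O
Probability of Type AB: 1/4
Expected count = 1/4 × 296 = 74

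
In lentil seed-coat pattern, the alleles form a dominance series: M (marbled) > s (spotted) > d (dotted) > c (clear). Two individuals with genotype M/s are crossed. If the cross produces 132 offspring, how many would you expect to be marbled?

Cross: M/s × M/s
Allele dominance: M > s > d > c
Offspring genotypes: 1 M/M, 2 M/s, 1 s/s
Phenotype counts: 3 marbled, 1 spotted
marbled: 3 out of 4 → fraction 3/4
Expected count = 3/4 × 132 = 99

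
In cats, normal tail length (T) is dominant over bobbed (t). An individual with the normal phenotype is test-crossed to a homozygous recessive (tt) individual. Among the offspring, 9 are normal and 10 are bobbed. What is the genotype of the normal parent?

Test cross: ? × tt
Offspring: 9 normal, 10 bobbed — approximately 1:1.
A 1:1 ratio in a test cross indicates the unknown parent is heterozygous (Tt).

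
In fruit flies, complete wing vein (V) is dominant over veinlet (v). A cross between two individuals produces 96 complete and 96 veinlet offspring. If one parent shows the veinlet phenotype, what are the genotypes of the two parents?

Observed offspring: 96 complete, 96 veinlet
The observed ratio simplifies to 1:1. One parent shows veinlet, so its genotype must be vv. A 1:1 offspring split requires the other parent to be heterozygous (Vv).
Parent genotypes: vv × Vv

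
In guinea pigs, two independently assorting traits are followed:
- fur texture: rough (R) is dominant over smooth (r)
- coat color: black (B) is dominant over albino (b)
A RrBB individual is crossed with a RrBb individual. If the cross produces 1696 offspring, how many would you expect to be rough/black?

Dihybrid cross RrBB × RrBb — consider each gene separately:
fur texture: Rr × Rr → 1 RR, 2 Rr, 1 rr → 3 R_ : 1 rr (out of 4)
coat color: BB × Bb → 2 BB, 2 Bb → 4 B_ (out of 4)
Combine (counts out of 4 × 4 = 16): rough/black (R_B_) = 3×4 = 12; smooth/black (rrB_) = 1×4 = 4
Phenotype counts (out of 16): 12 rough/black, 4 smooth/black
rough/black: 12 out of 16 → fraction 3/4
Expected count = 3/4 × 1696 = 1272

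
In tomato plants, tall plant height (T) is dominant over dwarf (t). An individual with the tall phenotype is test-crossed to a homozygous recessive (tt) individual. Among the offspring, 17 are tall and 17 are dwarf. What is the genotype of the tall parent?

Test cross: ? × tt
Offspring: 17 tall, 17 dwarf — approximately 1:1.
A 1:1 ratio in a test cross indicates the unknown parent is heterozygous (Tt).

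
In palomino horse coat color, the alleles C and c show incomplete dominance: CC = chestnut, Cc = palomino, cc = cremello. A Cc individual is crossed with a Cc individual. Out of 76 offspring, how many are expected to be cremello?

Punnett square for Cc × Cc:
Offspring genotypes: 1 CC, 2 Cc, 1 cc
Phenotype counts: 1 chestnut, 2 palomino, 1 cremello
cremello: 1 out of 4 → fraction 1/4
Expected count = 1/4 × 76 = 19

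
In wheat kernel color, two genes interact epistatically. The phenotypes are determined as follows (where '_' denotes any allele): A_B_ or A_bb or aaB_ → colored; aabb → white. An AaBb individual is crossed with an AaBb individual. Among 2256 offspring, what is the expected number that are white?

Cross: AaBb × AaBb — consider each gene separately:
A gene: Aa × Aa → 1 AA, 2 Aa, 1 aa → 3 A_ : 1 aa (out of 4)
B gene: Bb × Bb → 1 BB, 2 Bb, 1 bb → 3 B_ : 1 bb (out of 4)
Genotype classes (out of 4 × 4 = 16): A_B_ = 3×3 = 9; A_bb = 3×1 = 3; aaB_ = 1×3 = 3; aabb = 1×1 = 1
Apply the phenotype rules: A_B_ (9) + A_bb (3) + aaB_ (3) → colored; aabb (1) → white
Phenotype counts (out of 16): 15 colored, 1 white
white: 1 out of 16 → fraction 1/16
Expected count = 1/16 × 2256 = 141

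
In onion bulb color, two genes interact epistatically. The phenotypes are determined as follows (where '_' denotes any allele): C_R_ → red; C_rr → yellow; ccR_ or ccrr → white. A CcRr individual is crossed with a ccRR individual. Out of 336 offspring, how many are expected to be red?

Cross: CcRr × ccRR — consider each gene separately:
C gene: Cc × cc → 2 Cc, 2 cc → 2 C_ : 2 cc (out of 4)
R gene: Rr × RR → 2 RR, 2 Rr → 4 R_ (out of 4)
Genotype classes (out of 4 × 4 = 16): C_R_ = 2×4 = 8; ccR_ = 2×4 = 8
Apply the phenotype rules: C_R_ (8) → red; ccR_ (8) → white
Phenotype counts (out of 16): 8 red, 8 white
red: 8 out of 16 → fraction 1/2
Expected count = 1/2 × 336 = 168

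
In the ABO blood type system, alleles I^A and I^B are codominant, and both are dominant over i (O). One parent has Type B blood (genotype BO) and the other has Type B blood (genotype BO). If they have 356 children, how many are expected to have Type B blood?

Cross: BO × BO
Possible offspring genotypes: 1 BB, 2 BO, 1 OO
Blood type counts: 3 Type B, 1 Type O
Probability of Type B: 3/4
Expected count = 3/4 × 356 = 267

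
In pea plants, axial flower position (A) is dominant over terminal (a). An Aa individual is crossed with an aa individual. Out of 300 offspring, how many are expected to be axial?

Punnett square for Aa × aa:
Offspring genotypes: 2 Aa, 2 aa
axial: 2, terminal: 2
axial: 2 out of 4 → fraction 1/2
Expected count = 1/2 × 300 = 150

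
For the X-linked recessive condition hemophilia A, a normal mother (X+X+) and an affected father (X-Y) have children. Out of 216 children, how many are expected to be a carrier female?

Cross: X+X+ × X-Y
Offspring: 2 X+X-, 2 X+Y
Probability of a carrier female: 2/4 = 1/2
Expected count = 1/2 × 216 = 108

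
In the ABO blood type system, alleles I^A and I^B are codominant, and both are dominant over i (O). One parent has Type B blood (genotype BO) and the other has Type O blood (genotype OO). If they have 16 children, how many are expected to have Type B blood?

Cross: BO × OO
Possible offspring genotypes: 2 BO, 2 OO
Blood type counts: 2 Type B, 2 Type O
Probability of Type B: 2/4 = 1/2
Expected count = 1/2 × 16 = 8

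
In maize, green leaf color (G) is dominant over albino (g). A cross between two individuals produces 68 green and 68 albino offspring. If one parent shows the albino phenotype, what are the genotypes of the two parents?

Observed offspring: 68 green, 68 albino
The observed ratio simplifies to 1:1. One parent shows albino, so its genotype must be gg. A 1:1 offspring split requires the other parent to be heterozygous (Gg).
Parent genotypes: gg × Gg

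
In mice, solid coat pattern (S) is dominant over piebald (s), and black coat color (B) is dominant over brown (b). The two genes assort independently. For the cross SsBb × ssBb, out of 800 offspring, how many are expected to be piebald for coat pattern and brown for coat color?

Dihybrid cross SsBb × ssBb — consider each gene separately:
coat pattern: Ss × ss → 2 Ss, 2 ss → 2 S_ : 2 ss (out of 4)
coat color: Bb × Bb → 1 BB, 2 Bb, 1 bb → 3 B_ : 1 bb (out of 4)
Looking for: piebald (ss) and brown (bb)
P(piebald) = 2/4, P(brown) = 1/4
P(both) = 2/4 × 1/4 = 2/16 = 1/8
Expected count = 1/8 × 800 = 100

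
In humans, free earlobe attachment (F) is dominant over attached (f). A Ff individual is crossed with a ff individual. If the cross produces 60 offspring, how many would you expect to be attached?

Punnett square for Ff × ff:
Offspring genotypes: 2 Ff, 2 ff
free: 2, attached: 2
attached: 2 out of 4 → fraction 1/2
Expected count = 1/2 × 60 = 30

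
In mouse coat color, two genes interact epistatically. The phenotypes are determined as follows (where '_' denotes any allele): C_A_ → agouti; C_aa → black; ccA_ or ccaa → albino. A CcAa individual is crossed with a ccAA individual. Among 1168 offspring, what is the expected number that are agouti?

Cross: CcAa × ccAA — consider each gene separately:
C gene: Cc × cc → 2 Cc, 2 cc → 2 C_ : 2 cc (out of 4)
A gene: Aa × AA → 2 AA, 2 Aa → 4 A_ (out of 4)
Genotype classes (out of 4 × 4 = 16): C_A_ = 2×4 = 8; ccA_ = 2×4 = 8
Apply the phenotype rules: C_A_ (8) → agouti; ccA_ (8) → albino
Phenotype counts (out of 16): 8 agouti, 8 albino
agouti: 8 out of 16 → fraction 1/2
Expected count = 1/2 × 1168 = 584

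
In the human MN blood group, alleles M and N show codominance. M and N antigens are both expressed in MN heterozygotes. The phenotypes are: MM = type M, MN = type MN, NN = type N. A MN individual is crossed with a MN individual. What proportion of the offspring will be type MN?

Punnett square for MN × MN:
Offspring genotypes: 1 MM, 2 MN, 1 NN
Phenotype counts: 1 type M, 2 type MN, 1 type N
type MN: 2 out of 4
Probability: 2/4 = 1/2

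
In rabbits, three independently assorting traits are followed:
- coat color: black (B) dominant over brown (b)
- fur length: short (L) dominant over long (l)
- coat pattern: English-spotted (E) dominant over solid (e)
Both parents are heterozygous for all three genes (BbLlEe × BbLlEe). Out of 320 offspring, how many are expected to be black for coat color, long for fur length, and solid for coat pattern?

Trihybrid cross: BbLlEe × BbLlEe
Each trait segregates independently with a 3:1 phenotypic ratio, so each gene contributes 3/4 (dominant) or 1/4 (recessive).
Target: black (coat color), long (fur length), solid (coat pattern)
Probability = product of independent per-trait probabilities
= 3/4 × 1/4 × 1/4 = 3/64
Expected count = 3/64 × 320 = 15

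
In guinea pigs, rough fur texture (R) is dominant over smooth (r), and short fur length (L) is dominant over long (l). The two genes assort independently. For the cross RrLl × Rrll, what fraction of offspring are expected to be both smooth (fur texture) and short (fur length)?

Dihybrid cross RrLl × Rrll — consider each gene separately:
fur texture: Rr × Rr → 1 RR, 2 Rr, 1 rr → 3 R_ : 1 rr (out of 4)
fur length: Ll × ll → 2 Ll, 2 ll → 2 L_ : 2 ll (out of 4)
Looking for: smooth (rr) and short (L_)
P(smooth) = 1/4, P(short) = 2/4
P(both) = 1/4 × 2/4 = 2/16 = 1/8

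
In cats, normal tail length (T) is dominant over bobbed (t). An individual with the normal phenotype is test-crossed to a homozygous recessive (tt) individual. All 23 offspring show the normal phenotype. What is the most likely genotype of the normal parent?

Test cross: ? × tt
All offspring are normal.
If the unknown parent were heterozygous (Tt), about half of 23 offspring would be bobbed; none are. The unknown parent is most likely homozygous dominant (TT).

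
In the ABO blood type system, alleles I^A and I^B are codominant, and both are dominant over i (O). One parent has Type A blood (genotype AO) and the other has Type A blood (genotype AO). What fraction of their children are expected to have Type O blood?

Cross: AO × AO
Possible offspring genotypes: 1 AA, 2 AO, 1 OO
Blood type counts: 3 Type A, 1 Type O
Probability of Type O: 1/4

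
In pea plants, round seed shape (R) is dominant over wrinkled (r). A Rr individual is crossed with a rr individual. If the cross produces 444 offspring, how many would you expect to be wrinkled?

Punnett square for Rr × rr:
Offspring genotypes: 2 Rr, 2 rr
round: 2, wrinkled: 2
wrinkled: 2 out of 4 → fraction 1/2
Expected count = 1/2 × 444 = 222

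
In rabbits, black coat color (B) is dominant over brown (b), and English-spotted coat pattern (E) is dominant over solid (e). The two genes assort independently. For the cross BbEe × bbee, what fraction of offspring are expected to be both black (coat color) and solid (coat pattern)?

Dihybrid cross BbEe × bbee — consider each gene separately:
coat color: Bb × bb → 2 Bb, 2 bb → 2 B_ : 2 bb (out of 4)
coat pattern: Ee × ee → 2 Ee, 2 ee → 2 E_ : 2 ee (out of 4)
Looking for: black (B_) and solid (ee)
P(black) = 2/4, P(solid) = 2/4
P(both) = 2/4 × 2/4 = 4/16 = 1/4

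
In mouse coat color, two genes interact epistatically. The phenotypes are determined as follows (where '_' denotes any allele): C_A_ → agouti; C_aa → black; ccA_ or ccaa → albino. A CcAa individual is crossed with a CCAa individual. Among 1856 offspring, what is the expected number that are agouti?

Cross: CcAa × CCAa — consider each gene separately:
C gene: Cc × CC → 2 CC, 2 Cc → 4 C_ (out of 4)
A gene: Aa × Aa → 1 AA, 2 Aa, 1 aa → 3 A_ : 1 aa (out of 4)
Genotype classes (out of 4 × 4 = 16): C_A_ = 4×3 = 12; C_aa = 4×1 = 4
Apply the phenotype rules: C_A_ (12) → agouti; C_aa (4) → black
Phenotype counts (out of 16): 12 agouti, 4 black
agouti: 12 out of 16 → fraction 3/4
Expected count = 3/4 × 1856 = 1392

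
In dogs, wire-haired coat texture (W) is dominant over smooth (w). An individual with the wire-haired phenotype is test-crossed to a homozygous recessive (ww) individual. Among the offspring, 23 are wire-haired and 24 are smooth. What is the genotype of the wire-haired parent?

Test cross: ? × ww
Offspring: 23 wire-haired, 24 smooth — approximately 1:1.
A 1:1 ratio in a test cross indicates the unknown parent is heterozygous (Ww).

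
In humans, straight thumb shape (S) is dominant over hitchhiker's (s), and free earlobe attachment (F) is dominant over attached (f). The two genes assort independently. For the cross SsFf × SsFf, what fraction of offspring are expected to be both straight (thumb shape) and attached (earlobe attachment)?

Dihybrid cross SsFf × SsFf — consider each gene separately:
thumb shape: Ss × Ss → 1 SS, 2 Ss, 1 ss → 3 S_ : 1 ss (out of 4)
earlobe attachment: Ff × Ff → 1 FF, 2 Ff, 1 ff → 3 F_ : 1 ff (out of 4)
Looking for: straight (S_) and attached (ff)
P(straight) = 3/4, P(attached) = 1/4
P(both) = 3/4 × 1/4 = 3/16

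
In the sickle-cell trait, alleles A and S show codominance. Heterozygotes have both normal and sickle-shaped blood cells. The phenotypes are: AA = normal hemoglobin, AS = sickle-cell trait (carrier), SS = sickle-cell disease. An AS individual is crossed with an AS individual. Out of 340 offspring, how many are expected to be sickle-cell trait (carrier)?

Punnett square for AS × AS:
Offspring genotypes: 1 AA, 2 AS, 1 SS
Phenotype counts: 1 normal hemoglobin, 2 sickle-cell trait (carrier), 1 sickle-cell disease
sickle-cell trait (carrier): 2 out of 4 → fraction 1/2
Expected count = 1/2 × 340 = 170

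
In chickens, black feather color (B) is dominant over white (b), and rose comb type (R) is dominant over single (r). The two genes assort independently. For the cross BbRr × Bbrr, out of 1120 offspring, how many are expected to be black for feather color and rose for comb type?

Dihybrid cross BbRr × Bbrr — consider each gene separately:
feather color: Bb × Bb → 1 BB, 2 Bb, 1 bb → 3 B_ : 1 bb (out of 4)
comb type: Rr × rr → 2 Rr, 2 rr → 2 R_ : 2 rr (out of 4)
Looking for: black (B_) and rose (R_)
P(black) = 3/4, P(rose) = 2/4
P(both) = 3/4 × 2/4 = 6/16 = 3/8
Expected count = 3/8 × 1120 = 420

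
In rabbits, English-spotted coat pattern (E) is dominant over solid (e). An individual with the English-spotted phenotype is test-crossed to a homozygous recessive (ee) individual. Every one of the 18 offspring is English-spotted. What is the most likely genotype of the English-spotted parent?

Test cross: ? × ee
All offspring are English-spotted.
If the unknown parent were heterozygous (Ee), about half of 18 offspring would be solid; none are. The unknown parent is most likely homozygous dominant (EE).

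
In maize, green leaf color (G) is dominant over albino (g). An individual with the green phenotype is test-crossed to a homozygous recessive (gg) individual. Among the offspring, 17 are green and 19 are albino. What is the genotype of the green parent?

Test cross: ? × gg
Offspring: 17 green, 19 albino — approximately 1:1.
A 1:1 ratio in a test cross indicates the unknown parent is heterozygous (Gg).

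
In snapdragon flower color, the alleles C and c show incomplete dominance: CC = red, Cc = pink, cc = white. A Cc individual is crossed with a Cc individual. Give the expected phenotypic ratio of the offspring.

Punnett square for Cc × Cc:
Offspring genotypes: 1 CC, 2 Cc, 1 cc
Phenotype counts: 1 red, 2 pink, 1 white
Ratio: 1 red : 2 pink : 1 white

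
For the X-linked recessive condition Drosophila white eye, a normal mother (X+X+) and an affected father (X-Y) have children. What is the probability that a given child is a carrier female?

Cross: X+X+ × X-Y
Offspring: 2 X+X-, 2 X+Y
Probability of a carrier female: 2/4 = 1/2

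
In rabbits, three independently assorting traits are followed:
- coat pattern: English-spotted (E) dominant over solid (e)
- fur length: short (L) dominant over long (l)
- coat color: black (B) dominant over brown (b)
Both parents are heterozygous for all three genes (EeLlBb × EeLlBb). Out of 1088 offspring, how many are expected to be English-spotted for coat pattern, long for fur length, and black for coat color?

Trihybrid cross: EeLlBb × EeLlBb
Each trait segregates independently with a 3:1 phenotypic ratio, so each gene contributes 3/4 (dominant) or 1/4 (recessive).
Target: English-spotted (coat pattern), long (fur length), black (coat color)
Probability = product of independent per-trait probabilities
= 3/4 × 1/4 × 3/4 = 9/64
Expected count = 9/64 × 1088 = 153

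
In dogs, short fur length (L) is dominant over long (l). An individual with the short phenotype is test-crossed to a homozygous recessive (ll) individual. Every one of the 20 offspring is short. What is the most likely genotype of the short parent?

Test cross: ? × ll
All offspring are short.
If the unknown parent were heterozygous (Ll), about half of 20 offspring would be long; none are. The unknown parent is most likely homozygous dominant (LL).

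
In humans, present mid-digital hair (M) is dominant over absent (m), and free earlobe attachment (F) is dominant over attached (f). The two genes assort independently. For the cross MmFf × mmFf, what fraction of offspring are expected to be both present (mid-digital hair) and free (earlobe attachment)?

Dihybrid cross MmFf × mmFf — consider each gene separately:
mid-digital hair: Mm × mm → 2 Mm, 2 mm → 2 M_ : 2 mm (out of 4)
earlobe attachment: Ff × Ff → 1 FF, 2 Ff, 1 ff → 3 F_ : 1 ff (out of 4)
Looking for: present (M_) and free (F_)
P(present) = 2/4, P(free) = 3/4
P(both) = 2/4 × 3/4 = 6/16 = 3/8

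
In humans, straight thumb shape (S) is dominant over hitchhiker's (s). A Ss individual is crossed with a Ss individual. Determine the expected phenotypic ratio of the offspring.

Punnett square for Ss × Ss:
Offspring genotypes: 1 SS, 2 Ss, 1 ss
straight: 3, hitchhiker's: 1
Ratio: 3:1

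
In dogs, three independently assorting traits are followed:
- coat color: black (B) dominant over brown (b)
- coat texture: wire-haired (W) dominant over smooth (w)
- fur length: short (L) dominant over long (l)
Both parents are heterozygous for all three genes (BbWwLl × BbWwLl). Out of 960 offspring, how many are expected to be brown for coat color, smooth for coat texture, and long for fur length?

Trihybrid cross: BbWwLl × BbWwLl
Each trait segregates independently with a 3:1 phenotypic ratio, so each gene contributes 3/4 (dominant) or 1/4 (recessive).
Target: brown (coat color), smooth (coat texture), long (fur length)
Probability = product of independent per-trait probabilities
= 1/4 × 1/4 × 1/4 = 1/64
Expected count = 1/64 × 960 = 15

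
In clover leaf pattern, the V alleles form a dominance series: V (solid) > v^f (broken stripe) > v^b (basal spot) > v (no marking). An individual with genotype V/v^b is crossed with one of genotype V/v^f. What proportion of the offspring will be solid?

Cross: V/v^b × V/v^f
Allele dominance: V > v^f > v^b > v
Offspring genotypes: 1 V/V, 1 V/v^f, 1 V/v^b, 1 v^f/v^b
Phenotype counts: 3 solid, 1 broken stripe
solid: 3 out of 4
Probability: 3/4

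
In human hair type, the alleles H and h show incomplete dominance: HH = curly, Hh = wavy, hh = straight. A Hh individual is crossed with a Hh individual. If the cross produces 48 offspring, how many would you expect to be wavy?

Punnett square for Hh × Hh:
Offspring genotypes: 1 HH, 2 Hh, 1 hh
Phenotype counts: 1 curly, 2 wavy, 1 straight
wavy: 2 out of 4 → fraction 1/2
Expected count = 1/2 × 48 = 24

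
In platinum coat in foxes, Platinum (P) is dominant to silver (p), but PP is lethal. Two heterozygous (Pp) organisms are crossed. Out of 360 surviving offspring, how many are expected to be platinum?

Cross: Pp × Pp
Punnett square offspring (before lethality): 1 PP, 2 Pp, 1 pp
The PP genotype is lethal (embryos die); surviving offspring: 2 Pp, 1 pp
platinum: 2 out of 3 → fraction 2/3
Expected count = 2/3 × 360 = 240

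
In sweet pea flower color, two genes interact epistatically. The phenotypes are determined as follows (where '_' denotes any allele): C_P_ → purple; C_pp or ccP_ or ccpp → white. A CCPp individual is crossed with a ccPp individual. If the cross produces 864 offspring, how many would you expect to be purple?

Cross: CCPp × ccPp — consider each gene separately:
C gene: CC × cc → 4 Cc → 4 C_ (out of 4)
P gene: Pp × Pp → 1 PP, 2 Pp, 1 pp → 3 P_ : 1 pp (out of 4)
Genotype classes (out of 4 × 4 = 16): C_P_ = 4×3 = 12; C_pp = 4×1 = 4
Apply the phenotype rules: C_P_ (12) → purple; C_pp (4) → white
Phenotype counts (out of 16): 12 purple, 4 white
purple: 12 out of 16 → fraction 3/4
Expected count = 3/4 × 864 = 648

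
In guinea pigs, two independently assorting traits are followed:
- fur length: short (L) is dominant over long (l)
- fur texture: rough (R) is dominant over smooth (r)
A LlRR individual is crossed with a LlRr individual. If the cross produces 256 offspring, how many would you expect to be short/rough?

Dihybrid cross LlRR × LlRr — consider each gene separately:
fur length: Ll × Ll → 1 LL, 2 Ll, 1 ll → 3 L_ : 1 ll (out of 4)
fur texture: RR × Rr → 2 RR, 2 Rr → 4 R_ (out of 4)
Combine (counts out of 4 × 4 = 16): short/rough (L_R_) = 3×4 = 12; long/rough (llR_) = 1×4 = 4
Phenotype counts (out of 16): 12 short/rough, 4 long/rough
short/rough: 12 out of 16 → fraction 3/4
Expected count = 3/4 × 256 = 192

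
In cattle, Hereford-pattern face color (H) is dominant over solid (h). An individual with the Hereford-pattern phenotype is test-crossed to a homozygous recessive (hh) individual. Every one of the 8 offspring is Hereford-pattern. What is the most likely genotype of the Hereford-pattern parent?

Test cross: ? × hh
All offspring are Hereford-pattern.
If the unknown parent were heterozygous (Hh), about half of 8 offspring would be solid; none are. The unknown parent is most likely homozygous dominant (HH).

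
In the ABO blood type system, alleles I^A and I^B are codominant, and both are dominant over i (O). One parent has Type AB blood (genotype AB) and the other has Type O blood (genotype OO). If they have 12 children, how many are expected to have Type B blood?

Cross: AB × OO
Possible offspring genotypes: 2 AO, 2 BO
Blood type counts: 2 Type A, 2 Type B
Probability of Type B: 2/4 = 1/2
Expected count = 1/2 × 12 = 6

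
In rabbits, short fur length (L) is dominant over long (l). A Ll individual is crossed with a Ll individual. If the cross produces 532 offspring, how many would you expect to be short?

Punnett square for Ll × Ll:
Offspring genotypes: 1 LL, 2 Ll, 1 ll
short: 3, long: 1
short: 3 out of 4 → fraction 3/4
Expected count = 3/4 × 532 = 399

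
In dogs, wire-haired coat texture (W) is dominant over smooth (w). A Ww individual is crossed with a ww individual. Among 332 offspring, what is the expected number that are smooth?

Punnett square for Ww × ww:
Offspring genotypes: 2 Ww, 2 ww
wire-haired: 2, smooth: 2
smooth: 2 out of 4 → fraction 1/2
Expected count = 1/2 × 332 = 166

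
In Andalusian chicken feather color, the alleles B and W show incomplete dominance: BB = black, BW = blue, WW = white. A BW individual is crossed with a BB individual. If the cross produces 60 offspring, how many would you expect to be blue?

Punnett square for BW × BB:
Offspring genotypes: 2 BB, 2 BW
Phenotype counts: 2 black, 2 blue
blue: 2 out of 4 → fraction 1/2
Expected count = 1/2 × 60 = 30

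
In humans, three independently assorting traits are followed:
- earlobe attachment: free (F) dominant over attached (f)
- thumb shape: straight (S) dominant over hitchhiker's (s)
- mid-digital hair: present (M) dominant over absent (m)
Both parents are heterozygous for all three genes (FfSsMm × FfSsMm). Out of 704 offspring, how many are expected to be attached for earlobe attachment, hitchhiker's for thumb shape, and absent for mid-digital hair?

Trihybrid cross: FfSsMm × FfSsMm
Each trait segregates independently with a 3:1 phenotypic ratio, so each gene contributes 3/4 (dominant) or 1/4 (recessive).
Target: attached (earlobe attachment), hitchhiker's (thumb shape), absent (mid-digital hair)
Probability = product of independent per-trait probabilities
= 1/4 × 1/4 × 1/4 = 1/64
Expected count = 1/64 × 704 = 11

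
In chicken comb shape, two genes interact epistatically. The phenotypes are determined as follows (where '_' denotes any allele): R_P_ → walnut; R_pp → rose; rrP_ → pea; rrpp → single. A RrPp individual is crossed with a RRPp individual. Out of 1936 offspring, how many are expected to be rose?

Cross: RrPp × RRPp — consider each gene separately:
R gene: Rr × RR → 2 RR, 2 Rr → 4 R_ (out of 4)
P gene: Pp × Pp → 1 PP, 2 Pp, 1 pp → 3 P_ : 1 pp (out of 4)
Genotype classes (out of 4 × 4 = 16): R_P_ = 4×3 = 12; R_pp = 4×1 = 4
Apply the phenotype rules: R_P_ (12) → walnut; R_pp (4) → rose
Phenotype counts (out of 16): 12 walnut, 4 rose
rose: 4 out of 16 → fraction 1/4
Expected count = 1/4 × 1936 = 484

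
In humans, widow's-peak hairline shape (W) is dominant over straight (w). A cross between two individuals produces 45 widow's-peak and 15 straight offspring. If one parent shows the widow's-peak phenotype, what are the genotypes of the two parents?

Observed offspring: 45 widow's-peak, 15 straight
The observed ratio simplifies to 3:1. Straight (ww) offspring appear, so each parent must contribute one w allele. The parent stated to show widow's-peak carries W, so it is Ww. The other parent is then either Ww or ww: Ww × ww would give a 1:1 split, whereas Ww × Ww gives 3:1 — matching the data. So both parents are heterozygous (Ww × Ww).
Parent genotypes: Ww × Ww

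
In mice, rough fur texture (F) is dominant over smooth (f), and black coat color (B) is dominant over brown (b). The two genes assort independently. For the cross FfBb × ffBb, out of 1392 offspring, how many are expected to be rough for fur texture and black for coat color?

Dihybrid cross FfBb × ffBb — consider each gene separately:
fur texture: Ff × ff → 2 Ff, 2 ff → 2 F_ : 2 ff (out of 4)
coat color: Bb × Bb → 1 BB, 2 Bb, 1 bb → 3 B_ : 1 bb (out of 4)
Looking for: rough (F_) and black (B_)
P(rough) = 2/4, P(black) = 3/4
P(both) = 2/4 × 3/4 = 6/16 = 3/8
Expected count = 3/8 × 1392 = 522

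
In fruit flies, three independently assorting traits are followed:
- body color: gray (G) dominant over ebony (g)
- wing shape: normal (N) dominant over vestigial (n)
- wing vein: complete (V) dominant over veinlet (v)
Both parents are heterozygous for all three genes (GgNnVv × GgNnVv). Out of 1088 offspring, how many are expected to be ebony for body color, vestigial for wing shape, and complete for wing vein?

Trihybrid cross: GgNnVv × GgNnVv
Each trait segregates independently with a 3:1 phenotypic ratio, so each gene contributes 3/4 (dominant) or 1/4 (recessive).
Target: ebony (body color), vestigial (wing shape), complete (wing vein)
Probability = product of independent per-trait probabilities
= 1/4 × 1/4 × 3/4 = 3/64
Expected count = 3/64 × 1088 = 51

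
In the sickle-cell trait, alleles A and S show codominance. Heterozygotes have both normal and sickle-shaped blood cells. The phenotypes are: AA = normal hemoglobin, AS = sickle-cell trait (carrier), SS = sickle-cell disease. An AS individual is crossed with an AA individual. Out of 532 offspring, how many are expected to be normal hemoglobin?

Punnett square for AS × AA:
Offspring genotypes: 2 AA, 2 AS
Phenotype counts: 2 normal hemoglobin, 2 sickle-cell trait (carrier)
normal hemoglobin: 2 out of 4 → fraction 1/2
Expected count = 1/2 × 532 = 266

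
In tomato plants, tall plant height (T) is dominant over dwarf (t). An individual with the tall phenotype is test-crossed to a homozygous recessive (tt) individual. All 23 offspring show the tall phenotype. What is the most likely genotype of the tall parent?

Test cross: ? × tt
All offspring are tall.
If the unknown parent were heterozygous (Tt), about half of 23 offspring would be dwarf; none are. The unknown parent is most likely homozygous dominant (TT).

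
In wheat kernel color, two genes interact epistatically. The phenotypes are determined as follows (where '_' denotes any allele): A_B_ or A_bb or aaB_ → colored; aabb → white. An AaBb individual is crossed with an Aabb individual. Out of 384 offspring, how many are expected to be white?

Cross: AaBb × Aabb — consider each gene separately:
A gene: Aa × Aa → 1 AA, 2 Aa, 1 aa → 3 A_ : 1 aa (out of 4)
B gene: Bb × bb → 2 Bb, 2 bb → 2 B_ : 2 bb (out of 4)
Genotype classes (out of 4 × 4 = 16): A_B_ = 3×2 = 6; A_bb = 3×2 = 6; aaB_ = 1×2 = 2; aabb = 1×2 = 2
Apply the phenotype rules: A_B_ (6) + A_bb (6) + aaB_ (2) → colored; aabb (2) → white
Phenotype counts (out of 16): 14 colored, 2 white
white: 2 out of 16 → fraction 1/8
Expected count = 1/8 × 384 = 48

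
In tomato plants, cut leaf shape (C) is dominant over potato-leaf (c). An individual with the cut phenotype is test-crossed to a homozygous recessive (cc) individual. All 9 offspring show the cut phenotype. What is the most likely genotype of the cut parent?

Test cross: ? × cc
All offspring are cut.
If the unknown parent were heterozygous (Cc), about half of 9 offspring would be potato-leaf; none are. The unknown parent is most likely homozygous dominant (CC).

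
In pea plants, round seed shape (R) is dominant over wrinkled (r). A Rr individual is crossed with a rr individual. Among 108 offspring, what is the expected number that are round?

Punnett square for Rr × rr:
Offspring genotypes: 2 Rr, 2 rr
round: 2, wrinkled: 2
round: 2 out of 4 → fraction 1/2
Expected count = 1/2 × 108 = 54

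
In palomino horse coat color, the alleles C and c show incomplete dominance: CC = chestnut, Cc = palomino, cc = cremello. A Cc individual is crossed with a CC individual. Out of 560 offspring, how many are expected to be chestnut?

Punnett square for Cc × CC:
Offspring genotypes: 2 CC, 2 Cc
Phenotype counts: 2 chestnut, 2 palomino
chestnut: 2 out of 4 → fraction 1/2
Expected count = 1/2 × 560 = 280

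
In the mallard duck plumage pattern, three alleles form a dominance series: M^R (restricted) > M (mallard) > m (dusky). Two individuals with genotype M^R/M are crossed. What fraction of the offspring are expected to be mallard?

Cross: M^R/M × M^R/M
Allele dominance: M^R > M > m
Offspring genotypes: 1 M^R/M^R, 2 M^R/M, 1 M/M
Phenotype counts: 3 restricted, 1 mallard
mallard: 1 out of 4
Probability: 1/4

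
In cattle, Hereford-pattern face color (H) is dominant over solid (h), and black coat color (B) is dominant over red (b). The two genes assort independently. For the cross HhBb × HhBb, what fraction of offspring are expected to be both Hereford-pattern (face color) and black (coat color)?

Dihybrid cross HhBb × HhBb — consider each gene separately:
face color: Hh × Hh → 1 HH, 2 Hh, 1 hh → 3 H_ : 1 hh (out of 4)
coat color: Bb × Bb → 1 BB, 2 Bb, 1 bb → 3 B_ : 1 bb (out of 4)
Looking for: Hereford-pattern (H_) and black (B_)
P(Hereford-pattern) = 3/4, P(black) = 3/4
P(both) = 3/4 × 3/4 = 9/16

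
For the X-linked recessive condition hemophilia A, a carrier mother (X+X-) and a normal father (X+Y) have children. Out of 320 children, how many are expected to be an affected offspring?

Cross: X+X- × X+Y
Offspring: 1 X+X+, 1 X+Y, 1 X+X-, 1 X-Y
Probability of an affected offspring: 1/4
Expected count = 1/4 × 320 = 80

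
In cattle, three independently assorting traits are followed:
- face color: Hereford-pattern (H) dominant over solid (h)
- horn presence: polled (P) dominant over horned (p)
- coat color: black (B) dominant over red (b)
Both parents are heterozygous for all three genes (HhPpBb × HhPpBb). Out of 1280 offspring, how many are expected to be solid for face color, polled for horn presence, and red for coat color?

Trihybrid cross: HhPpBb × HhPpBb
Each trait segregates independently with a 3:1 phenotypic ratio, so each gene contributes 3/4 (dominant) or 1/4 (recessive).
Target: solid (face color), polled (horn presence), red (coat color)
Probability = product of independent per-trait probabilities
= 1/4 × 3/4 × 1/4 = 3/64
Expected count = 3/64 × 1280 = 60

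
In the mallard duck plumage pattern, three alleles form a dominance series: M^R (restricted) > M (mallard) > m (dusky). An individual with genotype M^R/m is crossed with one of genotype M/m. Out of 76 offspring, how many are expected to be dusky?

Cross: M^R/m × M/m
Allele dominance: M^R > M > m
Offspring genotypes: 1 M^R/M, 1 M^R/m, 1 M/m, 1 m/m
Phenotype counts: 2 restricted, 1 mallard, 1 dusky
dusky: 1 out of 4 → fraction 1/4
Expected count = 1/4 × 76 = 19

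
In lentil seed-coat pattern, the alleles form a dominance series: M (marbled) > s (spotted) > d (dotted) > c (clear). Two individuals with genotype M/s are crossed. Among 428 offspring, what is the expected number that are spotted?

Cross: M/s × M/s
Allele dominance: M > s > d > c
Offspring genotypes: 1 M/M, 2 M/s, 1 s/s
Phenotype counts: 3 marbled, 1 spotted
spotted: 1 out of 4 → fraction 1/4
Expected count = 1/4 × 428 = 107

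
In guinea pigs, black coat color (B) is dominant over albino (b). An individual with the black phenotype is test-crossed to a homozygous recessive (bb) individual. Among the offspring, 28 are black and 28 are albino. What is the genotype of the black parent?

Test cross: ? × bb
Offspring: 28 black, 28 albino — approximately 1:1.
A 1:1 ratio in a test cross indicates the unknown parent is heterozygous (Bb).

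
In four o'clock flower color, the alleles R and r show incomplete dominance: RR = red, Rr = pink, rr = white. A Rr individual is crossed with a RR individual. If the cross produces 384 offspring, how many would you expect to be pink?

Punnett square for Rr × RR:
Offspring genotypes: 2 RR, 2 Rr
Phenotype counts: 2 red, 2 pink
pink: 2 out of 4 → fraction 1/2
Expected count = 1/2 × 384 = 192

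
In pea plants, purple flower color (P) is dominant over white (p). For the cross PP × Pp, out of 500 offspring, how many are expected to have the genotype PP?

Punnett square for PP × Pp:
Offspring genotypes: 2 PP, 2 Pp
Total offspring: 4
Count with target: 2
Probability: 2/4 = 1/2
Expected count = 1/2 × 500 = 250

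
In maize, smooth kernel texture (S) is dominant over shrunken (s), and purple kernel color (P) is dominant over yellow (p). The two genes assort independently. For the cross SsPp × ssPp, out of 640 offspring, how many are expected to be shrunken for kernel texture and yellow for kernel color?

Dihybrid cross SsPp × ssPp — consider each gene separately:
kernel texture: Ss × ss → 2 Ss, 2 ss → 2 S_ : 2 ss (out of 4)
kernel color: Pp × Pp → 1 PP, 2 Pp, 1 pp → 3 P_ : 1 pp (out of 4)
Looking for: shrunken (ss) and yellow (pp)
P(shrunken) = 2/4, P(yellow) = 1/4
P(both) = 2/4 × 1/4 = 2/16 = 1/8
Expected count = 1/8 × 640 = 80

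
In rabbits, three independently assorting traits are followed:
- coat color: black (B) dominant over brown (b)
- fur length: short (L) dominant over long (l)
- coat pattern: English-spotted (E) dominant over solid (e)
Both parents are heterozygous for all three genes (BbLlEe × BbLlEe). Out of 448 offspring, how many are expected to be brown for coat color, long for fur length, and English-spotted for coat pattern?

Trihybrid cross: BbLlEe × BbLlEe
Each trait segregates independently with a 3:1 phenotypic ratio, so each gene contributes 3/4 (dominant) or 1/4 (recessive).
Target: brown (coat color), long (fur length), English-spotted (coat pattern)
Probability = product of independent per-trait probabilities
= 1/4 × 1/4 × 3/4 = 3/64
Expected count = 3/64 × 448 = 21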